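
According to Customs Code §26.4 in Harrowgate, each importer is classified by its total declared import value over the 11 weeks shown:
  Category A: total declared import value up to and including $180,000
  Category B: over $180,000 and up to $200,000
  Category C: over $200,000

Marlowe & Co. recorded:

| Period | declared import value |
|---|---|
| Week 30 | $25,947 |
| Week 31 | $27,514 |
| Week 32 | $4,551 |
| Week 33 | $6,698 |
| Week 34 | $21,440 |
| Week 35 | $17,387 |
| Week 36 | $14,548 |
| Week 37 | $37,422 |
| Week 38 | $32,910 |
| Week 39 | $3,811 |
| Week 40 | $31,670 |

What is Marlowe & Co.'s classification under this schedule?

Category C

Total declared import value: $25,947 + $27,514 + $4,551 + $6,698 + $21,440 + $17,387 + $14,548 + $37,422 + $32,910 + $3,811 + $31,670 = $223,898.
$223,898 > $200,000, so Category C applies.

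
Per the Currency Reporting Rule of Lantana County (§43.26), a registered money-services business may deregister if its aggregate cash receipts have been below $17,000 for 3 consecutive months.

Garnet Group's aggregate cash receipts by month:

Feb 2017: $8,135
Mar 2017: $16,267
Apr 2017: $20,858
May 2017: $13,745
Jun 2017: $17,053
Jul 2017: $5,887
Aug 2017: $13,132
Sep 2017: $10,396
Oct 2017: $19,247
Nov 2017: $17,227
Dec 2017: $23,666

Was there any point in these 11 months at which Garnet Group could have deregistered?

Yes

Months below $17,000: Feb 2017, Mar 2017, May 2017, Jul 2017, Aug 2017, Sep 2017.
Longest run of consecutive months below the threshold: 3.
3 ≥ 3, so Garnet Group became eligible.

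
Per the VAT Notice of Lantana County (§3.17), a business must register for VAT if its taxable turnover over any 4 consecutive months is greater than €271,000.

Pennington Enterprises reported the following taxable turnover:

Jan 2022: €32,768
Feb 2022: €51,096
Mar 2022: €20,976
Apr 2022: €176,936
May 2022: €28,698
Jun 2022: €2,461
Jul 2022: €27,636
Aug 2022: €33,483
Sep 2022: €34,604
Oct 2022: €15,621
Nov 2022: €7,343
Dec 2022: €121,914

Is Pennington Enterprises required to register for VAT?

Jan 2022–Apr 2022: €32,768 + €51,096 + €20,976 + €176,936 = €281,776 (over)
Feb 2022–May 2022: €51,096 + €20,976 + €176,936 + €28,698 = €277,706 (over)
Mar 2022–Jun 2022: €20,976 + €176,936 + €28,698 + €2,461 = €229,071 (under)
Apr 2022–Jul 2022: €176,936 + €28,698 + €2,461 + €27,636 = €235,731 (under)
May 2022–Aug 2022: €28,698 + €2,461 + €27,636 + €33,483 = €92,278 (under)
Jun 2022–Sep 2022: €2,461 + €27,636 + €33,483 + €34,604 = €98,184 (under)
Jul 2022–Oct 2022: €27,636 + €33,483 + €34,604 + €15,621 = €111,344 (under)
Aug 2022–Nov 2022: €33,483 + €34,604 + €15,621 + €7,343 = €91,051 (under)
Sep 2022–Dec 2022: €34,604 + €15,621 + €7,343 + €121,914 = €179,482 (under)
At least one window exceeds €271,000.

Yes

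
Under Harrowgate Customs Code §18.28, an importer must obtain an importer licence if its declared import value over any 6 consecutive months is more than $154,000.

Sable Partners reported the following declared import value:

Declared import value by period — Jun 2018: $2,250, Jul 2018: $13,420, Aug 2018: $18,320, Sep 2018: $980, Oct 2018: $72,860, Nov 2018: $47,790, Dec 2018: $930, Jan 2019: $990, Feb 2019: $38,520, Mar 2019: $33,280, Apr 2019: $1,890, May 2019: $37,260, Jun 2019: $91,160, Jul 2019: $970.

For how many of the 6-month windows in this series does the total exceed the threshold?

6

Jun 2018–Nov 2018: $2,250 + $13,420 + $18,320 + $980 + $72,860 + $47,790 = $155,620 (over)
Jul 2018–Dec 2018: $13,420 + $18,320 + $980 + $72,860 + $47,790 + $930 = $154,300 (over)
Aug 2018–Jan 2019: $18,320 + $980 + $72,860 + $47,790 + $930 + $990 = $141,870 (under)
Sep 2018–Feb 2019: $980 + $72,860 + $47,790 + $930 + $990 + $38,520 = $162,070 (over)
Oct 2018–Mar 2019: $72,860 + $47,790 + $930 + $990 + $38,520 + $33,280 = $194,370 (over)
Nov 2018–Apr 2019: $47,790 + $930 + $990 + $38,520 + $33,280 + $1,890 = $123,400 (under)
Dec 2018–May 2019: $930 + $990 + $38,520 + $33,280 + $1,890 + $37,260 = $112,870 (under)
Jan 2019–Jun 2019: $990 + $38,520 + $33,280 + $1,890 + $37,260 + $91,160 = $203,100 (over)
Feb 2019–Jul 2019: $38,520 + $33,280 + $1,890 + $37,260 + $91,160 + $970 = $203,080 (over)
6 windows exceed the threshold.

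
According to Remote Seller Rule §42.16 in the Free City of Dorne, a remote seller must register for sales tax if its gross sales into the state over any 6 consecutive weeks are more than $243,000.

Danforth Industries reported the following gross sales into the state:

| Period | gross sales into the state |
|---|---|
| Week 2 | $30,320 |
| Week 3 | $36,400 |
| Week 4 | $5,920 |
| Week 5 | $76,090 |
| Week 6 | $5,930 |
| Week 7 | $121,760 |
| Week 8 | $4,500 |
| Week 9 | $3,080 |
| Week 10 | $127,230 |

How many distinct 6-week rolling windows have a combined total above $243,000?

Week 2–Week 7: $30,320 + $36,400 + $5,920 + $76,090 + $5,930 + $121,760 = $276,420 (over)
Week 3–Week 8: $36,400 + $5,920 + $76,090 + $5,930 + $121,760 + $4,500 = $250,600 (over)
Week 4–Week 9: $5,920 + $76,090 + $5,930 + $121,760 + $4,500 + $3,080 = $217,280 (under)
Week 5–Week 10: $76,090 + $5,930 + $121,760 + $4,500 + $3,080 + $127,230 = $338,590 (over)
3 windows exceed the threshold.

3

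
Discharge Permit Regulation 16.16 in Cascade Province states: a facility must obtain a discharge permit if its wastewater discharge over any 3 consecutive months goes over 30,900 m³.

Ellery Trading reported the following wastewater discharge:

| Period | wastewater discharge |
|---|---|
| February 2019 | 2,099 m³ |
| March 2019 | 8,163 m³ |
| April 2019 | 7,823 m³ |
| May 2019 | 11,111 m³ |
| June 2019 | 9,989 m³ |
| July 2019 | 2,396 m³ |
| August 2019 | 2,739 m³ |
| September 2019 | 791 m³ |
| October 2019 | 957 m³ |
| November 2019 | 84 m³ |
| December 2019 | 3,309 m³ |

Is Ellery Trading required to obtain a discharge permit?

No

February 2019–April 2019: 2,099 m³ + 8,163 m³ + 7,823 m³ = 18,085 m³ (under)
March 2019–May 2019: 8,163 m³ + 7,823 m³ + 11,111 m³ = 27,097 m³ (under)
April 2019–June 2019: 7,823 m³ + 11,111 m³ + 9,989 m³ = 28,923 m³ (under)
May 2019–July 2019: 11,111 m³ + 9,989 m³ + 2,396 m³ = 23,496 m³ (under)
June 2019–August 2019: 9,989 m³ + 2,396 m³ + 2,739 m³ = 15,124 m³ (under)
July 2019–September 2019: 2,396 m³ + 2,739 m³ + 791 m³ = 5,926 m³ (under)
August 2019–October 2019: 2,739 m³ + 791 m³ + 957 m³ = 4,487 m³ (under)
September 2019–November 2019: 791 m³ + 957 m³ + 84 m³ = 1,832 m³ (under)
October 2019–December 2019: 957 m³ + 84 m³ + 3,309 m³ = 4,350 m³ (under)
No window exceeds 30,900 m³.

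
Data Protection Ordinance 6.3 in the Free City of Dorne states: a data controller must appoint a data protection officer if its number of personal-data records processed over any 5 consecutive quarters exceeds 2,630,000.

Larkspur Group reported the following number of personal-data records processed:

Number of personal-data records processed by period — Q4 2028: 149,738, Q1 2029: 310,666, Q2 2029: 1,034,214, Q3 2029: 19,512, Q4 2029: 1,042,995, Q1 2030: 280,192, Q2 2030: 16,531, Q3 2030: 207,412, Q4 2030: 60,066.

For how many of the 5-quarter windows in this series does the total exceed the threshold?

1

Q4 2028–Q4 2029: 149,738 + 310,666 + 1,034,214 + 19,512 + 1,042,995 = 2,557,125 (under)
Q1 2029–Q1 2030: 310,666 + 1,034,214 + 19,512 + 1,042,995 + 280,192 = 2,687,579 (over)
Q2 2029–Q2 2030: 1,034,214 + 19,512 + 1,042,995 + 280,192 + 16,531 = 2,393,444 (under)
Q3 2029–Q3 2030: 19,512 + 1,042,995 + 280,192 + 16,531 + 207,412 = 1,566,642 (under)
Q4 2029–Q4 2030: 1,042,995 + 280,192 + 16,531 + 207,412 + 60,066 = 1,607,196 (under)
1 window exceeds the threshold.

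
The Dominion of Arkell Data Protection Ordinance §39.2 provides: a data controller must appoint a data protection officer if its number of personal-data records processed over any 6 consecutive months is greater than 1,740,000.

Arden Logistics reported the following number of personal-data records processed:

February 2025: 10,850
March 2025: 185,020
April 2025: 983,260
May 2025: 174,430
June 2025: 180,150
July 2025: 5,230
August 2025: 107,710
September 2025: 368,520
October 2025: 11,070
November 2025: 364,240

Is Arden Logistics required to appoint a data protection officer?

February 2025–July 2025: 10,850 + 185,020 + 983,260 + 174,430 + 180,150 + 5,230 = 1,538,940 (under)
March 2025–August 2025: 185,020 + 983,260 + 174,430 + 180,150 + 5,230 + 107,710 = 1,635,800 (under)
April 2025–September 2025: 983,260 + 174,430 + 180,150 + 5,230 + 107,710 + 368,520 = 1,819,300 (over)
May 2025–October 2025: 174,430 + 180,150 + 5,230 + 107,710 + 368,520 + 11,070 = 847,110 (under)
June 2025–November 2025: 180,150 + 5,230 + 107,710 + 368,520 + 11,070 + 364,240 = 1,036,920 (under)
At least one window exceeds 1,740,000.

Yes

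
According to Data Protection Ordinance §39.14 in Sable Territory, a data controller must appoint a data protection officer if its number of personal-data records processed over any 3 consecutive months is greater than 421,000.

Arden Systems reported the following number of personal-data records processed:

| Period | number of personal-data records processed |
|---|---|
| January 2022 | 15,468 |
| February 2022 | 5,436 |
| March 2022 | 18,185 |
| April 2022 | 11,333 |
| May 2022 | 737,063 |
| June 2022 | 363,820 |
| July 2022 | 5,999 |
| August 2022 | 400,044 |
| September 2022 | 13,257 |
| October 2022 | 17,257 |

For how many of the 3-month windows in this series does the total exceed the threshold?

January 2022–March 2022: 15,468 + 5,436 + 18,185 = 39,089 (under)
February 2022–April 2022: 5,436 + 18,185 + 11,333 = 34,954 (under)
March 2022–May 2022: 18,185 + 11,333 + 737,063 = 766,581 (over)
April 2022–June 2022: 11,333 + 737,063 + 363,820 = 1,112,216 (over)
May 2022–July 2022: 737,063 + 363,820 + 5,999 = 1,106,882 (over)
June 2022–August 2022: 363,820 + 5,999 + 400,044 = 769,863 (over)
July 2022–September 2022: 5,999 + 400,044 + 13,257 = 419,300 (under)
August 2022–October 2022: 400,044 + 13,257 + 17,257 = 430,558 (over)
5 windows exceed the threshold.

5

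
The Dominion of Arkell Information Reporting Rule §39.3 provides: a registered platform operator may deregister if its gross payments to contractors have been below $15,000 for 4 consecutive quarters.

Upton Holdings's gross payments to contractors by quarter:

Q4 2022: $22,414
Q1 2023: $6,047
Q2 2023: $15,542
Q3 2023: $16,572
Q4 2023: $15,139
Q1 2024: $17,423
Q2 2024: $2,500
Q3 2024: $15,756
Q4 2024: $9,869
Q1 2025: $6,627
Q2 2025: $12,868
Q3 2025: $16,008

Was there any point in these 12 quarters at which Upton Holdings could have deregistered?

No

Quarters below $15,000: Q1 2023, Q2 2024, Q4 2024, Q1 2025, Q2 2025.
Longest run of consecutive quarters below the threshold: 3.
3 < 4, so Upton Holdings never became eligible.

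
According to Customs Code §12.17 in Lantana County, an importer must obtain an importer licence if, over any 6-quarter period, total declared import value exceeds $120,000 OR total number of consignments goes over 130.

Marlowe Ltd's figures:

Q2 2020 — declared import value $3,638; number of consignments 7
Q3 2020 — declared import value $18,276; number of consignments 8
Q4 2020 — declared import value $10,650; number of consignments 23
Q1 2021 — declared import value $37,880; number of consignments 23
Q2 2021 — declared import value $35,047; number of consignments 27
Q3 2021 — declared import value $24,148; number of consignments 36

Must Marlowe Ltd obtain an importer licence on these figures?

Total declared import value: $3,638 + $18,276 + $10,650 + $37,880 + $35,047 + $24,148 = $129,639 (> $120,000).
Total number of consignments: 7 + 8 + 23 + 23 + 27 + 36 = 124 (≤ 130).
The test is 'or': at least one threshold is exceeded.

Yes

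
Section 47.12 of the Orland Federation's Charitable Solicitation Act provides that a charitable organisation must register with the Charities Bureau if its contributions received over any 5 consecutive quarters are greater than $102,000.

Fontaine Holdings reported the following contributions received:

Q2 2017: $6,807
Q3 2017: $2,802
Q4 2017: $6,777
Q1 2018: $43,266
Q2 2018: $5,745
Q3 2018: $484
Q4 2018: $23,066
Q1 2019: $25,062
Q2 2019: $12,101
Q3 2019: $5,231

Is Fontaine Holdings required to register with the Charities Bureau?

No

Q2 2017–Q2 2018: $6,807 + $2,802 + $6,777 + $43,266 + $5,745 = $65,397 (under)
Q3 2017–Q3 2018: $2,802 + $6,777 + $43,266 + $5,745 + $484 = $59,074 (under)
Q4 2017–Q4 2018: $6,777 + $43,266 + $5,745 + $484 + $23,066 = $79,338 (under)
Q1 2018–Q1 2019: $43,266 + $5,745 + $484 + $23,066 + $25,062 = $97,623 (under)
Q2 2018–Q2 2019: $5,745 + $484 + $23,066 + $25,062 + $12,101 = $66,458 (under)
Q3 2018–Q3 2019: $484 + $23,066 + $25,062 + $12,101 + $5,231 = $65,944 (under)
No window exceeds $102,000.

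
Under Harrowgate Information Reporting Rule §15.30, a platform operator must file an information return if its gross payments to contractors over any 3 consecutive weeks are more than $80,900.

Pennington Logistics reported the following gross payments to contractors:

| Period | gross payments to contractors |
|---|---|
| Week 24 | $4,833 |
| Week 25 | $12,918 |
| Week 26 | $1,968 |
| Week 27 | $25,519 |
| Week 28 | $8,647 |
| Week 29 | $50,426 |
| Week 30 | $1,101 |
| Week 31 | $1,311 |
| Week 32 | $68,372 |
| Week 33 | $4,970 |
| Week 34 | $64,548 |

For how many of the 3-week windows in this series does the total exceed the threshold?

2

Week 24–Week 26: $4,833 + $12,918 + $1,968 = $19,719 (under)
Week 25–Week 27: $12,918 + $1,968 + $25,519 = $40,405 (under)
Week 26–Week 28: $1,968 + $25,519 + $8,647 = $36,134 (under)
Week 27–Week 29: $25,519 + $8,647 + $50,426 = $84,592 (over)
Week 28–Week 30: $8,647 + $50,426 + $1,101 = $60,174 (under)
Week 29–Week 31: $50,426 + $1,101 + $1,311 = $52,838 (under)
Week 30–Week 32: $1,101 + $1,311 + $68,372 = $70,784 (under)
Week 31–Week 33: $1,311 + $68,372 + $4,970 = $74,653 (under)
Week 32–Week 34: $68,372 + $4,970 + $64,548 = $137,890 (over)
2 windows exceed the threshold.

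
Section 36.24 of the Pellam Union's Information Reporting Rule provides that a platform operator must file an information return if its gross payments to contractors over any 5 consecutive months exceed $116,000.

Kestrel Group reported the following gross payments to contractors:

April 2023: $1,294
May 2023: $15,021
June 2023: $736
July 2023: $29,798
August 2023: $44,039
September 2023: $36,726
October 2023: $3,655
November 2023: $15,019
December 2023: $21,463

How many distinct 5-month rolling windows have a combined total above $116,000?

April 2023–August 2023: $1,294 + $15,021 + $736 + $29,798 + $44,039 = $90,888 (under)
May 2023–September 2023: $15,021 + $736 + $29,798 + $44,039 + $36,726 = $126,320 (over)
June 2023–October 2023: $736 + $29,798 + $44,039 + $36,726 + $3,655 = $114,954 (under)
July 2023–November 2023: $29,798 + $44,039 + $36,726 + $3,655 + $15,019 = $129,237 (over)
August 2023–December 2023: $44,039 + $36,726 + $3,655 + $15,019 + $21,463 = $120,902 (over)
3 windows exceed the threshold.

3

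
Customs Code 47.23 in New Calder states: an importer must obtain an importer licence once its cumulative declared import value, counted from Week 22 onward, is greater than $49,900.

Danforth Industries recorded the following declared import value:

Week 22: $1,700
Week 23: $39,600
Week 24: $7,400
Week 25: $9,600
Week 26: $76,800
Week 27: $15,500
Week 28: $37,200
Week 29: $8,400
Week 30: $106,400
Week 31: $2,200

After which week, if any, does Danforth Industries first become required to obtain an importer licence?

Week 25

Through Week 22: $1,700
Through Week 23: $41,300
Through Week 24: $48,700
Through Week 25: $58,300 ← exceeds threshold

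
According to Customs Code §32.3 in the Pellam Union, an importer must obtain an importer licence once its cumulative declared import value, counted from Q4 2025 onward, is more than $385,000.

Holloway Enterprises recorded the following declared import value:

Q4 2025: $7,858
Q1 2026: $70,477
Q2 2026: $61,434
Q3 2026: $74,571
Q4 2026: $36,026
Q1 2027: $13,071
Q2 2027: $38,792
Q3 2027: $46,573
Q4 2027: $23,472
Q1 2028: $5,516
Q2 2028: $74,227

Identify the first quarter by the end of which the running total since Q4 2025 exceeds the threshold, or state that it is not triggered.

Q2 2028

Through Q4 2025: $7,858
Through Q1 2026: $78,335
Through Q2 2026: $139,769
Through Q3 2026: $214,340
Through Q4 2026: $250,366
Through Q1 2027: $263,437
Through Q2 2027: $302,229
Through Q3 2027: $348,802
Through Q4 2027: $372,274
Through Q1 2028: $377,790
Through Q2 2028: $452,017 ← exceeds threshold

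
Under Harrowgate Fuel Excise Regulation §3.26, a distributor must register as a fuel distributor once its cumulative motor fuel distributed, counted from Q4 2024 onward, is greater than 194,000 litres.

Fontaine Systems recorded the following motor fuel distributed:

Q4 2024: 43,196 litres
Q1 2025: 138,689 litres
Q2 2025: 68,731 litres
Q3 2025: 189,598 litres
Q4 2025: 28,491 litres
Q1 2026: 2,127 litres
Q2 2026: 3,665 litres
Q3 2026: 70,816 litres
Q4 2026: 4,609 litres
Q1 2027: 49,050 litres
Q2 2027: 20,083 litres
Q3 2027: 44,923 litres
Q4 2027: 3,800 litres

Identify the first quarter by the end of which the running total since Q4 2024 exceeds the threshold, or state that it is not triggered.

Q2 2025

Through Q4 2024: 43,196 litres
Through Q1 2025: 181,885 litres
Through Q2 2025: 250,616 litres ← exceeds threshold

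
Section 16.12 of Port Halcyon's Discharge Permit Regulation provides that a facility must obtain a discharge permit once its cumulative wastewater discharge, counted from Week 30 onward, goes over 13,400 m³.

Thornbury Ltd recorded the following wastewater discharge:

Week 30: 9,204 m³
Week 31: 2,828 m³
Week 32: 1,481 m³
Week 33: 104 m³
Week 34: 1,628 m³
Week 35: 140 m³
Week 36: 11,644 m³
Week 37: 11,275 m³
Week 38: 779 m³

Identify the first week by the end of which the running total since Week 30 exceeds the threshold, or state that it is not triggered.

Through Week 30: 9,204 m³
Through Week 31: 12,032 m³
Through Week 32: 13,513 m³ ← exceeds threshold

Week 32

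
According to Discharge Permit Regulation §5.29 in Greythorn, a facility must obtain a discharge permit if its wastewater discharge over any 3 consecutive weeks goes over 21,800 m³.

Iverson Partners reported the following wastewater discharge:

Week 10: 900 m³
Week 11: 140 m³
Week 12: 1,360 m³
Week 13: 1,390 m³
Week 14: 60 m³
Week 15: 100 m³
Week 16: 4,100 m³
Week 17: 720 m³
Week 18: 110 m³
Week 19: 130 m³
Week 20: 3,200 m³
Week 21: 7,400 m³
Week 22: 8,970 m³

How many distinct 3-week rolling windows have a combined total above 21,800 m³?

0

Week 10–Week 12: 900 m³ + 140 m³ + 1,360 m³ = 2,400 m³ (under)
Week 11–Week 13: 140 m³ + 1,360 m³ + 1,390 m³ = 2,890 m³ (under)
Week 12–Week 14: 1,360 m³ + 1,390 m³ + 60 m³ = 2,810 m³ (under)
Week 13–Week 15: 1,390 m³ + 60 m³ + 100 m³ = 1,550 m³ (under)
Week 14–Week 16: 60 m³ + 100 m³ + 4,100 m³ = 4,260 m³ (under)
Week 15–Week 17: 100 m³ + 4,100 m³ + 720 m³ = 4,920 m³ (under)
Week 16–Week 18: 4,100 m³ + 720 m³ + 110 m³ = 4,930 m³ (under)
Week 17–Week 19: 720 m³ + 110 m³ + 130 m³ = 960 m³ (under)
Week 18–Week 20: 110 m³ + 130 m³ + 3,200 m³ = 3,440 m³ (under)
Week 19–Week 21: 130 m³ + 3,200 m³ + 7,400 m³ = 10,730 m³ (under)
Week 20–Week 22: 3,200 m³ + 7,400 m³ + 8,970 m³ = 19,570 m³ (under)
0 windows exceed the threshold.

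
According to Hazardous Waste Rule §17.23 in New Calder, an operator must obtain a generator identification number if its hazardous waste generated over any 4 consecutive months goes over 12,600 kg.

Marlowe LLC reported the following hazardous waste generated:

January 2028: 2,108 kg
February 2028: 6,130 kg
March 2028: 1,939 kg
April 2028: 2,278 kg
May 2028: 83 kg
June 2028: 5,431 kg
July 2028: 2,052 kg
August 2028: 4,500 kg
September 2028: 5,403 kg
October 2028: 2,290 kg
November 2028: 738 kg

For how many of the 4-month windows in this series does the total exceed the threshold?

January 2028–April 2028: 2,108 kg + 6,130 kg + 1,939 kg + 2,278 kg = 12,455 kg (under)
February 2028–May 2028: 6,130 kg + 1,939 kg + 2,278 kg + 83 kg = 10,430 kg (under)
March 2028–June 2028: 1,939 kg + 2,278 kg + 83 kg + 5,431 kg = 9,731 kg (under)
April 2028–July 2028: 2,278 kg + 83 kg + 5,431 kg + 2,052 kg = 9,844 kg (under)
May 2028–August 2028: 83 kg + 5,431 kg + 2,052 kg + 4,500 kg = 12,066 kg (under)
June 2028–September 2028: 5,431 kg + 2,052 kg + 4,500 kg + 5,403 kg = 17,386 kg (over)
July 2028–October 2028: 2,052 kg + 4,500 kg + 5,403 kg + 2,290 kg = 14,245 kg (over)
August 2028–November 2028: 4,500 kg + 5,403 kg + 2,290 kg + 738 kg = 12,931 kg (over)
3 windows exceed the threshold.

3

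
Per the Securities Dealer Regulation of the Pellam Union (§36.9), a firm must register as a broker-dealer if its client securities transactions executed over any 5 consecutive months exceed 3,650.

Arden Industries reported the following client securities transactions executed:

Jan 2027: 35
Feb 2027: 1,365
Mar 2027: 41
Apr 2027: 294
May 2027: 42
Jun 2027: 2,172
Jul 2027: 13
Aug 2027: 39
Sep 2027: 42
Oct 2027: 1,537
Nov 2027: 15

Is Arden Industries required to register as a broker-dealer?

Jan 2027–May 2027: 35 + 1,365 + 41 + 294 + 42 = 1,777 (under)
Feb 2027–Jun 2027: 1,365 + 41 + 294 + 42 + 2,172 = 3,914 (over)
Mar 2027–Jul 2027: 41 + 294 + 42 + 2,172 + 13 = 2,562 (under)
Apr 2027–Aug 2027: 294 + 42 + 2,172 + 13 + 39 = 2,560 (under)
May 2027–Sep 2027: 42 + 2,172 + 13 + 39 + 42 = 2,308 (under)
Jun 2027–Oct 2027: 2,172 + 13 + 39 + 42 + 1,537 = 3,803 (over)
Jul 2027–Nov 2027: 13 + 39 + 42 + 1,537 + 15 = 1,646 (under)
At least one window exceeds 3,650.

Yes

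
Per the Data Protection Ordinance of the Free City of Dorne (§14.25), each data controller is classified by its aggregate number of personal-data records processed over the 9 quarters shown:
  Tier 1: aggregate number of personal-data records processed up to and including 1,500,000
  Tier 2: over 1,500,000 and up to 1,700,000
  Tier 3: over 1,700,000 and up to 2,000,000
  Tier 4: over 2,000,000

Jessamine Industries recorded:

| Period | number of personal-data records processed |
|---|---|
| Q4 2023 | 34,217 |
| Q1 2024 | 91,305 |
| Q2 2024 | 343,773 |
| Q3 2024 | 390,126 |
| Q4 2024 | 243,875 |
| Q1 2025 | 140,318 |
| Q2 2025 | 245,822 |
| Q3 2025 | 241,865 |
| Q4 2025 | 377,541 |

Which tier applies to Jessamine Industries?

Aggregate number of personal-data records processed: 34,217 + 91,305 + 343,773 + 390,126 + 243,875 + 140,318 + 245,822 + 241,865 + 377,541 = 2,108,842.
2,108,842 > 2,000,000, so Tier 4 applies.

Tier 4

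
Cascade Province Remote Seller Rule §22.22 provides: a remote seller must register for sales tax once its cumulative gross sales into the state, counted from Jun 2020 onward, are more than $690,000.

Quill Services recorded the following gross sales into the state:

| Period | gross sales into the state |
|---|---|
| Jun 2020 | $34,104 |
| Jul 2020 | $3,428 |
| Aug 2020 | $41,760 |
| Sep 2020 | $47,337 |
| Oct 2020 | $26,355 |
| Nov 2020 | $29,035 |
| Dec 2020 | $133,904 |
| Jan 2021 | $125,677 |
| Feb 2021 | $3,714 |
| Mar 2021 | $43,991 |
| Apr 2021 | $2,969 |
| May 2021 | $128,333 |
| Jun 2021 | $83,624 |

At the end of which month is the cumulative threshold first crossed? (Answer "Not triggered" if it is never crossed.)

Through Jun 2020: $34,104
Through Jul 2020: $37,532
Through Aug 2020: $79,292
Through Sep 2020: $126,629
Through Oct 2020: $152,984
Through Nov 2020: $182,019
Through Dec 2020: $315,923
Through Jan 2021: $441,600
Through Feb 2021: $445,314
Through Mar 2021: $489,305
Through Apr 2021: $492,274
Through May 2021: $620,607
Through Jun 2021: $704,231 ← exceeds threshold

Jun 2021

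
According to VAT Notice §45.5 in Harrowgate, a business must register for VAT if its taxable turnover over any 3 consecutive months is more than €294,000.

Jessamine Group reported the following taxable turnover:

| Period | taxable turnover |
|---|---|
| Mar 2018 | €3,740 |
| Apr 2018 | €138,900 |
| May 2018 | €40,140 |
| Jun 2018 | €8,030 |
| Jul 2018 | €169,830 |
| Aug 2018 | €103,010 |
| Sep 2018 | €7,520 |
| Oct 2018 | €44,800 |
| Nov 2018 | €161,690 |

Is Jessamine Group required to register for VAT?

No

Mar 2018–May 2018: €3,740 + €138,900 + €40,140 = €182,780 (under)
Apr 2018–Jun 2018: €138,900 + €40,140 + €8,030 = €187,070 (under)
May 2018–Jul 2018: €40,140 + €8,030 + €169,830 = €218,000 (under)
Jun 2018–Aug 2018: €8,030 + €169,830 + €103,010 = €280,870 (under)
Jul 2018–Sep 2018: €169,830 + €103,010 + €7,520 = €280,360 (under)
Aug 2018–Oct 2018: €103,010 + €7,520 + €44,800 = €155,330 (under)
Sep 2018–Nov 2018: €7,520 + €44,800 + €161,690 = €214,010 (under)
No window exceeds €294,000.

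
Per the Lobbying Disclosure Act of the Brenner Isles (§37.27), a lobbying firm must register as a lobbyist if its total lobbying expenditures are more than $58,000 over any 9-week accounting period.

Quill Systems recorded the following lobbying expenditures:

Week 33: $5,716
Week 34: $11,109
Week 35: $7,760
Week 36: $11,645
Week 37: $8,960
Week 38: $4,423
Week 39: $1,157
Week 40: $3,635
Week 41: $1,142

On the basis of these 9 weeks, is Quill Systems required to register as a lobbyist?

No

Total lobbying expenditures: $5,716 + $11,109 + $7,760 + $11,645 + $8,960 + $4,423 + $1,157 + $3,635 + $1,142 = $55,547.
$55,547 ≤ $58,000, so the threshold is not exceeded.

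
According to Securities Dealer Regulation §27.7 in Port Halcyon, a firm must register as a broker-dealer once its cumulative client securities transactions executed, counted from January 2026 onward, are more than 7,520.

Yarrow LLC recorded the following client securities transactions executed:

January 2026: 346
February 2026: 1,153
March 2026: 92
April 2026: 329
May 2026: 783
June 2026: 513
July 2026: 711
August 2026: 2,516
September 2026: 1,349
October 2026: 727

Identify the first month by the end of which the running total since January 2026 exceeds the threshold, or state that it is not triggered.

Through January 2026: 346
Through February 2026: 1,499
Through March 2026: 1,591
Through April 2026: 1,920
Through May 2026: 2,703
Through June 2026: 3,216
Through July 2026: 3,927
Through August 2026: 6,443
Through September 2026: 7,792 ← exceeds threshold

September 2026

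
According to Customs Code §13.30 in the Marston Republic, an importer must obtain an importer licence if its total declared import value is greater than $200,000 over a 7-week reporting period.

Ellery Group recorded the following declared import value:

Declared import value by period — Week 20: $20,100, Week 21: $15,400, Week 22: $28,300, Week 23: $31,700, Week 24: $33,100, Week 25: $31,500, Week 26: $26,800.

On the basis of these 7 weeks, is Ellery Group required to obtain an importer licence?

No

Total declared import value: $20,100 + $15,400 + $28,300 + $31,700 + $33,100 + $31,500 + $26,800 = $186,900.
$186,900 ≤ $200,000, so the threshold is not exceeded.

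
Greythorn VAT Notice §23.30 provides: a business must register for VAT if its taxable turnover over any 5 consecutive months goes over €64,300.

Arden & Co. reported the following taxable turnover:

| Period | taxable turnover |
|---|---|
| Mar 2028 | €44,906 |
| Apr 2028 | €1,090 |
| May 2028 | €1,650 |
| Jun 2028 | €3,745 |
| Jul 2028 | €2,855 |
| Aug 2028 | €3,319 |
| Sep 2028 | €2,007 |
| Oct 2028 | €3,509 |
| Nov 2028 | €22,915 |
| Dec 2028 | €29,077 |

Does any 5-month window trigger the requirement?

Mar 2028–Jul 2028: €44,906 + €1,090 + €1,650 + €3,745 + €2,855 = €54,246 (under)
Apr 2028–Aug 2028: €1,090 + €1,650 + €3,745 + €2,855 + €3,319 = €12,659 (under)
May 2028–Sep 2028: €1,650 + €3,745 + €2,855 + €3,319 + €2,007 = €13,576 (under)
Jun 2028–Oct 2028: €3,745 + €2,855 + €3,319 + €2,007 + €3,509 = €15,435 (under)
Jul 2028–Nov 2028: €2,855 + €3,319 + €2,007 + €3,509 + €22,915 = €34,605 (under)
Aug 2028–Dec 2028: €3,319 + €2,007 + €3,509 + €22,915 + €29,077 = €60,827 (under)
No window exceeds €64,300.

No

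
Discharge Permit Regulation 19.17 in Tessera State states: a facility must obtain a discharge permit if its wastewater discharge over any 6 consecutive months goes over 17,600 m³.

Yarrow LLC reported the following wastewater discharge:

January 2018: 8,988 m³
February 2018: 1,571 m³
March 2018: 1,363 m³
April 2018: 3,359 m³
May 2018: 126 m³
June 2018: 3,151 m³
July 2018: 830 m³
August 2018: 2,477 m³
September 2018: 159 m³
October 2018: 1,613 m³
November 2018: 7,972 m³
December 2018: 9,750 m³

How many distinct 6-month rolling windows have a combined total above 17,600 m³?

2

January 2018–June 2018: 8,988 m³ + 1,571 m³ + 1,363 m³ + 3,359 m³ + 126 m³ + 3,151 m³ = 18,558 m³ (over)
February 2018–July 2018: 1,571 m³ + 1,363 m³ + 3,359 m³ + 126 m³ + 3,151 m³ + 830 m³ = 10,400 m³ (under)
March 2018–August 2018: 1,363 m³ + 3,359 m³ + 126 m³ + 3,151 m³ + 830 m³ + 2,477 m³ = 11,306 m³ (under)
April 2018–September 2018: 3,359 m³ + 126 m³ + 3,151 m³ + 830 m³ + 2,477 m³ + 159 m³ = 10,102 m³ (under)
May 2018–October 2018: 126 m³ + 3,151 m³ + 830 m³ + 2,477 m³ + 159 m³ + 1,613 m³ = 8,356 m³ (under)
June 2018–November 2018: 3,151 m³ + 830 m³ + 2,477 m³ + 159 m³ + 1,613 m³ + 7,972 m³ = 16,202 m³ (under)
July 2018–December 2018: 830 m³ + 2,477 m³ + 159 m³ + 1,613 m³ + 7,972 m³ + 9,750 m³ = 22,801 m³ (over)
2 windows exceed the threshold.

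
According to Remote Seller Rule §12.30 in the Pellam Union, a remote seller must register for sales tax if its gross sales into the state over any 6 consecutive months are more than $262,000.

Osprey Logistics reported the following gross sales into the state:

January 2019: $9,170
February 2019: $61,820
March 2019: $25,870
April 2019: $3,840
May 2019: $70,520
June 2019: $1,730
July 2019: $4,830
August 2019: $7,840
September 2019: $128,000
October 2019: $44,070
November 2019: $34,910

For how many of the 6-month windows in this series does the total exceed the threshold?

January 2019–June 2019: $9,170 + $61,820 + $25,870 + $3,840 + $70,520 + $1,730 = $172,950 (under)
February 2019–July 2019: $61,820 + $25,870 + $3,840 + $70,520 + $1,730 + $4,830 = $168,610 (under)
March 2019–August 2019: $25,870 + $3,840 + $70,520 + $1,730 + $4,830 + $7,840 = $114,630 (under)
April 2019–September 2019: $3,840 + $70,520 + $1,730 + $4,830 + $7,840 + $128,000 = $216,760 (under)
May 2019–October 2019: $70,520 + $1,730 + $4,830 + $7,840 + $128,000 + $44,070 = $256,990 (under)
June 2019–November 2019: $1,730 + $4,830 + $7,840 + $128,000 + $44,070 + $34,910 = $221,380 (under)
0 windows exceed the threshold.

0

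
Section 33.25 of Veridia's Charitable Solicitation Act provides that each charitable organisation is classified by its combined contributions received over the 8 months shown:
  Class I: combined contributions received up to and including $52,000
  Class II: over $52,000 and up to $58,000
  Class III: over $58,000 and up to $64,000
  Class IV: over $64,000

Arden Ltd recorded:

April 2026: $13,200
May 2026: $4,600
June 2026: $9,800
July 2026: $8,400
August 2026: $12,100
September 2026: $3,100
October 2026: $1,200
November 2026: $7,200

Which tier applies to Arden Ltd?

Combined contributions received: $13,200 + $4,600 + $9,800 + $8,400 + $12,100 + $3,100 + $1,200 + $7,200 = $59,600.
$58,000 < $59,600 ≤ $64,000, so Class III applies.

Class III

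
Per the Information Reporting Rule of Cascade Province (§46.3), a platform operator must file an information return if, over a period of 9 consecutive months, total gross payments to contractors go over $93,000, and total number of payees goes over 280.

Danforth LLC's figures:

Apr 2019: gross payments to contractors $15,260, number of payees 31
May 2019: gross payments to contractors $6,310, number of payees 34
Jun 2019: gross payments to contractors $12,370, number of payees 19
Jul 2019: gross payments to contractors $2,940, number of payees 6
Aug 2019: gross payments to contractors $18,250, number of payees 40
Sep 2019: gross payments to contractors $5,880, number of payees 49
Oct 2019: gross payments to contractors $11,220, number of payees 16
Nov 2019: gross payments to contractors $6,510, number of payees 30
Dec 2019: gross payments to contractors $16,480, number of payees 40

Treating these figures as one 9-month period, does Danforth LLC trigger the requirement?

Total gross payments to contractors: $15,260 + $6,310 + $12,370 + $2,940 + $18,250 + $5,880 + $11,220 + $6,510 + $16,480 = $95,220 (> $93,000).
Total number of payees: 31 + 34 + 19 + 6 + 40 + 49 + 16 + 30 + 40 = 265 (≤ 280).
The test is 'and': the rule requires both, and at least one is not exceeded.

No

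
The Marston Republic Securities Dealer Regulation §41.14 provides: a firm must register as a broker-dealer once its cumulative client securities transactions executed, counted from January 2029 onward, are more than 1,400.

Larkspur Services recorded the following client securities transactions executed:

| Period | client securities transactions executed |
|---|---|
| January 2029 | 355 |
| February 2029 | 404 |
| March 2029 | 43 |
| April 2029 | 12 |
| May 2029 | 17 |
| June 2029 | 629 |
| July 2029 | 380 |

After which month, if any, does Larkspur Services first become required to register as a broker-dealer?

June 2029

Through January 2029: 355
Through February 2029: 759
Through March 2029: 802
Through April 2029: 814
Through May 2029: 831
Through June 2029: 1,460 ← exceeds threshold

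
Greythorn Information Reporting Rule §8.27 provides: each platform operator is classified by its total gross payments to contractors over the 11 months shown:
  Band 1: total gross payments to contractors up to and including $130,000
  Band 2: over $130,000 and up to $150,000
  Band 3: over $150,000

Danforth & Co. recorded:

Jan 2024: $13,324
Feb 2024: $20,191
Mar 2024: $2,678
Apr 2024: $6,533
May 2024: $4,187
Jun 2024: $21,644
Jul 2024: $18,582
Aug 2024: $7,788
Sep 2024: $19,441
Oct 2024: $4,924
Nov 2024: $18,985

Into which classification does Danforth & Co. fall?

Total gross payments to contractors: $13,324 + $20,191 + $2,678 + $6,533 + $4,187 + $21,644 + $18,582 + $7,788 + $19,441 + $4,924 + $18,985 = $138,277.
$130,000 < $138,277 ≤ $150,000, so Band 2 applies.

Band 2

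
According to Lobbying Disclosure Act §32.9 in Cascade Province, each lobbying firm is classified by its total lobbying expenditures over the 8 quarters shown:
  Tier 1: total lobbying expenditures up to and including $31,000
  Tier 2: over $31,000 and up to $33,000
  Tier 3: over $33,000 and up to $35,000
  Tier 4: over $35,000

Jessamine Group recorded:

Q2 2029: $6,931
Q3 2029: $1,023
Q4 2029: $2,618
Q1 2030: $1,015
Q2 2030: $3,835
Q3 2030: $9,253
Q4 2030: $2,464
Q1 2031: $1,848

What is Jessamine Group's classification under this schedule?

Tier 1

Total lobbying expenditures: $6,931 + $1,023 + $2,618 + $1,015 + $3,835 + $9,253 + $2,464 + $1,848 = $28,987.
$28,987 ≤ $31,000, so Tier 1 applies.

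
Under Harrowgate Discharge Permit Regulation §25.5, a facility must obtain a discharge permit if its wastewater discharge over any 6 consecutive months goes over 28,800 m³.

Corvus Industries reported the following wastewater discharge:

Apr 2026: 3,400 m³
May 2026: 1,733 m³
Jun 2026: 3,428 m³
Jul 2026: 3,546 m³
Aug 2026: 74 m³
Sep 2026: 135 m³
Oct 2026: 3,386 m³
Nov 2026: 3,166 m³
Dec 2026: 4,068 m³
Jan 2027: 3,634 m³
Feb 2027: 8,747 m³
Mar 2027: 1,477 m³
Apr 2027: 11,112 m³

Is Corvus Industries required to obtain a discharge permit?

Yes

Apr 2026–Sep 2026: 3,400 m³ + 1,733 m³ + 3,428 m³ + 3,546 m³ + 74 m³ + 135 m³ = 12,316 m³ (under)
May 2026–Oct 2026: 1,733 m³ + 3,428 m³ + 3,546 m³ + 74 m³ + 135 m³ + 3,386 m³ = 12,302 m³ (under)
Jun 2026–Nov 2026: 3,428 m³ + 3,546 m³ + 74 m³ + 135 m³ + 3,386 m³ + 3,166 m³ = 13,735 m³ (under)
Jul 2026–Dec 2026: 3,546 m³ + 74 m³ + 135 m³ + 3,386 m³ + 3,166 m³ + 4,068 m³ = 14,375 m³ (under)
Aug 2026–Jan 2027: 74 m³ + 135 m³ + 3,386 m³ + 3,166 m³ + 4,068 m³ + 3,634 m³ = 14,463 m³ (under)
Sep 2026–Feb 2027: 135 m³ + 3,386 m³ + 3,166 m³ + 4,068 m³ + 3,634 m³ + 8,747 m³ = 23,136 m³ (under)
Oct 2026–Mar 2027: 3,386 m³ + 3,166 m³ + 4,068 m³ + 3,634 m³ + 8,747 m³ + 1,477 m³ = 24,478 m³ (under)
Nov 2026–Apr 2027: 3,166 m³ + 4,068 m³ + 3,634 m³ + 8,747 m³ + 1,477 m³ + 11,112 m³ = 32,204 m³ (over)
At least one window exceeds 28,800 m³.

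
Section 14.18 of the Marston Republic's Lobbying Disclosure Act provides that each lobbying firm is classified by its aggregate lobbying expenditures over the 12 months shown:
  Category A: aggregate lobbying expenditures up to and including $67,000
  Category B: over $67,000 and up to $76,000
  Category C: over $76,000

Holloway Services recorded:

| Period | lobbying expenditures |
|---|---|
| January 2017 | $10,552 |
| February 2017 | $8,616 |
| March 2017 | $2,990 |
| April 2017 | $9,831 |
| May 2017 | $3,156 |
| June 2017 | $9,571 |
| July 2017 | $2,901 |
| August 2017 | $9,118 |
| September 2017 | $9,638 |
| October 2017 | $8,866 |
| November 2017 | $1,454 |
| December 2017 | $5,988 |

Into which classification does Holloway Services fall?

Aggregate lobbying expenditures: $10,552 + $8,616 + $2,990 + $9,831 + $3,156 + $9,571 + $2,901 + $9,118 + $9,638 + $8,866 + $1,454 + $5,988 = $82,681.
$82,681 > $76,000, so Category C applies.

Category C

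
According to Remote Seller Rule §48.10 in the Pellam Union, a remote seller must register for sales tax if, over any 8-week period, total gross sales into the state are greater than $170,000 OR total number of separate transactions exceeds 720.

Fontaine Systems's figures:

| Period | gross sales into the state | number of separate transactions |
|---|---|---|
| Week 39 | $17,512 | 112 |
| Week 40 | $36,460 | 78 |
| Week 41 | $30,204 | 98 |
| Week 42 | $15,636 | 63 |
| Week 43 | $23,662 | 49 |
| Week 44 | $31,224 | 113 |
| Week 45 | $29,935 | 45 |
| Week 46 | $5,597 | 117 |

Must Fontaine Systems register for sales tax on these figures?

Yes

Total gross sales into the state: $17,512 + $36,460 + $30,204 + $15,636 + $23,662 + $31,224 + $29,935 + $5,597 = $190,230 (> $170,000).
Total number of separate transactions: 112 + 78 + 98 + 63 + 49 + 113 + 45 + 117 = 675 (≤ 720).
The test is 'or': at least one threshold is exceeded.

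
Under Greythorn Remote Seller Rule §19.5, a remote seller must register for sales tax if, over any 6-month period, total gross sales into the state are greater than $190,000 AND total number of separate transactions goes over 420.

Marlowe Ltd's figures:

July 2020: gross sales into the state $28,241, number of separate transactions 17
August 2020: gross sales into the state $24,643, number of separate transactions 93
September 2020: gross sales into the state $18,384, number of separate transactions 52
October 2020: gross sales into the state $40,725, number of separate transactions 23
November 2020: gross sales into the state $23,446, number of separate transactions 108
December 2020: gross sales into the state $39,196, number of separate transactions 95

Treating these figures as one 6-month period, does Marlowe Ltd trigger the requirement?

Total gross sales into the state: $28,241 + $24,643 + $18,384 + $40,725 + $23,446 + $39,196 = $174,635 (≤ $190,000).
Total number of separate transactions: 17 + 93 + 52 + 23 + 108 + 95 = 388 (≤ 420).
The test is 'and': the rule requires both, and at least one is not exceeded.

No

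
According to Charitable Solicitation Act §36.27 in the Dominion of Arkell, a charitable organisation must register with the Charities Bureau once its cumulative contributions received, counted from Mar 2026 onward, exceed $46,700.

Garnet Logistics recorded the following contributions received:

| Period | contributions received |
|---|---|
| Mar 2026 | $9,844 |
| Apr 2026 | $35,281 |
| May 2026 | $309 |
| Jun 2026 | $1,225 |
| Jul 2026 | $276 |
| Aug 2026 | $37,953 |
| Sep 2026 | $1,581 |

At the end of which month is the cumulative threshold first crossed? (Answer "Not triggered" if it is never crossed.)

Jul 2026

Through Mar 2026: $9,844
Through Apr 2026: $45,125
Through May 2026: $45,434
Through Jun 2026: $46,659
Through Jul 2026: $46,935 ← exceeds threshold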